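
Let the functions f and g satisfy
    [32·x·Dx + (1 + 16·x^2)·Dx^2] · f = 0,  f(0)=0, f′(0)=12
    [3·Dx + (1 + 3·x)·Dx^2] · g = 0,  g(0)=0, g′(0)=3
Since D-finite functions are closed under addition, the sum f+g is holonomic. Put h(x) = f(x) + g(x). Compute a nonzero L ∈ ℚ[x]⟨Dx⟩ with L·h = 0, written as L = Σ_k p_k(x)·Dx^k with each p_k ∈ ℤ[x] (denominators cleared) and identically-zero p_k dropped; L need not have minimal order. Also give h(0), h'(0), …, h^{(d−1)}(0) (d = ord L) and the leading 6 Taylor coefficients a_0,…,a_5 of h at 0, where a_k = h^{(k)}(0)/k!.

f: a_k = 0, 12, 0, -64, 0, 3072/5, …
g: a_k = 0, 3, -9/2, 9, -81/4, 243/5, …
f+g: L₀ = lclm(L_f,L_g), ord ≤ 2+2.
L = (-96 - 864·x + 4608·x^2 + 4608·x^3)·Dx + (-50 - 192·x + 672·x^2 + 9216·x^3 + 9216·x^4)·Dx^2 + (-3 + 23·x + 96·x^2 + 512·x^3 + 2304·x^4 + 2304·x^5)·Dx^3  (order 3).
h: a_k = 0, 15, -9/2, -55, -81/4, 663, …
ICs: h(0) = 0, h′(0) = 15, h′′(0) = -9.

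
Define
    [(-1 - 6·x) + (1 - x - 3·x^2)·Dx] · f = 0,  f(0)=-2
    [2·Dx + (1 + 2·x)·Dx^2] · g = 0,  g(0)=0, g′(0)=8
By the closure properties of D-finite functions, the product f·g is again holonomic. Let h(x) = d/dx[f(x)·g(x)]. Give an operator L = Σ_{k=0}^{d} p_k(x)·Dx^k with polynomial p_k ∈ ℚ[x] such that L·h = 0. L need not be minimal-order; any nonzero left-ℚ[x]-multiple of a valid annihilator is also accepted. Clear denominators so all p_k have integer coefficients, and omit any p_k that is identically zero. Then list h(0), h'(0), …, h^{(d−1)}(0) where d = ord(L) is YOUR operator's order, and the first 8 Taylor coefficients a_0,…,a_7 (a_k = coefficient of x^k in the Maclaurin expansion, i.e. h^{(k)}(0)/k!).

f: a_k = -2, -2, -8, -14, -38, -80, -194, -434, …
g: a_k = 0, 8, -8, 32/3, -16, 128/5, -128/3, 512/7, …
Sym-product of L_f,L_g gives L₀ (≤ ord 2).
Differentiate: ansatz ord ≤ ord L₀ ⇒ L.
L = (26 + 108·x + 162·x^2) + (2 + 28·x + 117·x^2 + 126·x^3)·Dx + (-1 - 4·x + 2·x^2 + 21·x^3 + 18·x^4)·Dx^2  (order 2).
h: a_k = -16, 0, -208, -448/3, -4448/3, -9696/5, -47568/5, -580352/35, …
ICs: h(0) = -16, h′(0) = 0.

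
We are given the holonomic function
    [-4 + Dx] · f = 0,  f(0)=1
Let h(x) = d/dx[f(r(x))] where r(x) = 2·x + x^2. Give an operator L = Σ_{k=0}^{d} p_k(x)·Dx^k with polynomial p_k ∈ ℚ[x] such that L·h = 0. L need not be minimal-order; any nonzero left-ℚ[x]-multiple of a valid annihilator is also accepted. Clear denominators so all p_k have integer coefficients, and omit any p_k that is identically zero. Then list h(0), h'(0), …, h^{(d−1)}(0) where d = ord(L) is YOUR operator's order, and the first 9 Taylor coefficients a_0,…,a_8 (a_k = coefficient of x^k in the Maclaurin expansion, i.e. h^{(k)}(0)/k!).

L = (9 + 16·x + 8·x^2) + (-1 - x)·Dx  (order 1).
h: a_k = 8, 72, 352, 3680/3, 3392, 118208/15, 717056/45, 3015424/105, 2956544/63, …
ICs: h(0) = 8.

f: a_k = 1, 4, 8, 32/3, 32/3, 128/15, 256/45, 1024/315, 512/315, …
Change of var in L_f (x↦r) gives L₀.
Derive L from L₀ (diff closure).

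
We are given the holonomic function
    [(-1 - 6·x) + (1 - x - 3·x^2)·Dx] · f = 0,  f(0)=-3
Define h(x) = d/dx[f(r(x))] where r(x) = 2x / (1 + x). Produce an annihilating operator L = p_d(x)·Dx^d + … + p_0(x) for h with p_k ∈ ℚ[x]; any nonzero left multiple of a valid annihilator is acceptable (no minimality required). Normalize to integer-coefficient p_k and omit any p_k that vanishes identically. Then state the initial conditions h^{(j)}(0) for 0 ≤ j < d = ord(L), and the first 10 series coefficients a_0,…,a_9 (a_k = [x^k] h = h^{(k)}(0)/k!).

L = (14 + 78·x + 546·x^2 + 338·x^3) + (-1 - 14·x + 182·x^3 + 169·x^4)·Dx  (order 1).
h: a_k = -6, -84, -234, -2184, -5070, -42588, -92274, -738192, -1542294, -11995620, …
ICs: h(0) = -6.

f: a_k = -3, -3, -12, -21, -57, -120, -291, -651, -1524, -3477, …
L₀ from L_f via x↦r, Dx↦r'^{-1}Dx.
Derive L from L₀ (diff closure).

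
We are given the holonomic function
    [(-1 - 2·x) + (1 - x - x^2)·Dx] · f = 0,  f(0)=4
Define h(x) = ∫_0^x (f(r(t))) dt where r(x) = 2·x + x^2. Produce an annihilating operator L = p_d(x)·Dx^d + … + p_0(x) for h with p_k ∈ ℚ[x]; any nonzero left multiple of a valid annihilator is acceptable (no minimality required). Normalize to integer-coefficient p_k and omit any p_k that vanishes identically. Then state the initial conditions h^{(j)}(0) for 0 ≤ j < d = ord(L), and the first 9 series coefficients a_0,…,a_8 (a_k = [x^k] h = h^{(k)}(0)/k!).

f: a_k = 4, 4, 8, 12, 20, 32, 52, 84, 136, …
Change of var in L_f (x↦r) gives L₀.
h=∫h₀ ⇒ L = L₀·Dx.
L = (2 + 10·x + 12·x^2 + 4·x^3)·Dx + (-1 + 2·x + 5·x^2 + 4·x^3 + x^4)·Dx^2  (order 2).
h: a_k = 0, 4, 4, 12, 32, 472/5, 868/3, 6380/7, 2932, …
ICs: h(0) = 0, h′(0) = 4.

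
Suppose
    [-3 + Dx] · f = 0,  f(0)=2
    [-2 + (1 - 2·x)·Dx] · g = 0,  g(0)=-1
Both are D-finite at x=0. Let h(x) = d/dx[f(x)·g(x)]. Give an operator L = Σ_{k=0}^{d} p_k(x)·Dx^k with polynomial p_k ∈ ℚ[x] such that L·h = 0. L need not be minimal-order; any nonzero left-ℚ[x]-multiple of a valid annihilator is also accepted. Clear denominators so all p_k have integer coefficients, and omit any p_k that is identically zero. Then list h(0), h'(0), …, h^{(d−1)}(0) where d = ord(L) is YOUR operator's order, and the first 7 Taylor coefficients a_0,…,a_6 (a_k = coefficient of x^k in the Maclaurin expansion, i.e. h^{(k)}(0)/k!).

f: a_k = 2, 6, 9, 9, 27/4, 81/20, 81/40, …
g: a_k = -1, -2, -4, -8, -16, -32, -64, …
Sym-product of L_f,L_g gives L₀ (≤ ord 1).
h₀' ⇒ L via d/dx closure of L₀.
L = (29 - 60·x + 36·x^2) + (-5 + 16·x - 12·x^2)·Dx  (order 1).
h: a_k = -10, -58, -201, -563, -5711/4, -13755/4, -321193/40, …
ICs: h(0) = -10.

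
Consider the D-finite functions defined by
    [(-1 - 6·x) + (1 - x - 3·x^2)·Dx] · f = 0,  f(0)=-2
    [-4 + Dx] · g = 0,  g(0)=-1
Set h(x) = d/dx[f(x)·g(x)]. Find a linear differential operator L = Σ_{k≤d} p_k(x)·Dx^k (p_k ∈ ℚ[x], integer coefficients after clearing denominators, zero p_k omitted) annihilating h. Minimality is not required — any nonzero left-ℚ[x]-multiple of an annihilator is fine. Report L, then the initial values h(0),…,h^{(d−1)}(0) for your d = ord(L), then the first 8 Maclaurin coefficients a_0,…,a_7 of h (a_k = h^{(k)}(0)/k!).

L = (32 + 26·x - 98·x^2 - 48·x^3 + 144·x^4) + (-5 + 3·x + 29·x^2 - 6·x^3 - 36·x^4)·Dx  (order 1).
h: a_k = 10, 64, 250, 2408/3, 7016/3, 19460/3, 784606/45, 2891648/63, …
ICs: h(0) = 10.

f: a_k = -2, -2, -8, -14, -38, -80, -194, -434, …
g: a_k = -1, -4, -8, -32/3, -32/3, -128/15, -256/45, -1024/315, …
L₀ := L_f ⊗_s L_g (sym. prod.), ord ≤ 1.
Differentiate: ansatz ord ≤ ord L₀ ⇒ L.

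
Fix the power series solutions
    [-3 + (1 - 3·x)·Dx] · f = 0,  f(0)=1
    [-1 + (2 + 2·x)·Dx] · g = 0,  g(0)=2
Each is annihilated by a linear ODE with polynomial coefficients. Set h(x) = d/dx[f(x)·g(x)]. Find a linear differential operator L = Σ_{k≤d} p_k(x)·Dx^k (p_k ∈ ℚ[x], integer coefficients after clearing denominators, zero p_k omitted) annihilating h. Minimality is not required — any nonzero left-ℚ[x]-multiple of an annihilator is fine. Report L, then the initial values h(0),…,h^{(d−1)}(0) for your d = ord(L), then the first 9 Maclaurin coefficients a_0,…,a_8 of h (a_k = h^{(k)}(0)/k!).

L = (83 + 126·x + 27·x^2) + (-14 + 22·x + 54·x^2 + 18·x^3)·Dx  (order 1).
h: a_k = 7, 83/2, 1497/8, 11971/16, 359165/128, 2585925/256, 36203181/1024, 248249955/2048, 13405504005/32768, …
ICs: h(0) = 7.

f: a_k = 1, 3, 9, 27, 81, 243, 729, 2187, 6561, …
g: a_k = 2, 1, -1/4, 1/8, -5/64, 7/128, -21/512, 33/1024, -429/16384, …
Product ⇒ symmetric product L₀, ord ≤ 1.
Derive L from L₀ (diff closure).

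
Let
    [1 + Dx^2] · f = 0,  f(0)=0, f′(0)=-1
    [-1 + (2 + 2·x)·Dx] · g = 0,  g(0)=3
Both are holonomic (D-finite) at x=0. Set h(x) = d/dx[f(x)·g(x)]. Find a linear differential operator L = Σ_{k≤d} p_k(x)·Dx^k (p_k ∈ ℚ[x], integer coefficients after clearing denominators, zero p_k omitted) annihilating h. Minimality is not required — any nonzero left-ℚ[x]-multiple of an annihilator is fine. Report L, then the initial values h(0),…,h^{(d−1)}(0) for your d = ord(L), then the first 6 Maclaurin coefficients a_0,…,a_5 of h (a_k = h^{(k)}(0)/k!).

L = (53 + 144·x + 136·x^2 + 64·x^3 + 16·x^4) + (-4 - 36·x - 48·x^2 - 16·x^3)·Dx + (28 + 88·x + 108·x^2 + 64·x^3 + 16·x^4)·Dx^2  (order 2).
h: a_k = -3, -3, 21/8, 1/4, 19/128, -243/640, …
ICs: h(0) = -3, h′(0) = -3.

f: a_k = 0, -1, 0, 1/6, 0, -1/120, …
g: a_k = 3, 3/2, -3/8, 3/16, -15/128, 21/256, …
h₀=f·g: eliminate ⇒ L₀, order ≤ 2·1.
h=h₀': d/dx-closure on L₀ ⇒ L.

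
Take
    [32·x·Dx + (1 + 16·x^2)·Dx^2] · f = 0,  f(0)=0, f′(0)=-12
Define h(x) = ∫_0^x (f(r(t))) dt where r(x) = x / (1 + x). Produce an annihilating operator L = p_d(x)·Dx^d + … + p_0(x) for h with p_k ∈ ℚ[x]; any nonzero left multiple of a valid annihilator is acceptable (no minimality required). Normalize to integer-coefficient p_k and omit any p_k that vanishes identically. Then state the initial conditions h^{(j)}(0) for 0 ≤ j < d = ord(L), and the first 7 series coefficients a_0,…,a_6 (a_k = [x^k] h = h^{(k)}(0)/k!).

f: a_k = 0, -12, 0, 64, 0, -3072/5, 0, …
h₀=f(r): pull back L_f along r ⇒ L₀.
h=∫h₀ ⇒ L = L₀·Dx.
L = (2 + 34·x)·Dx^2 + (1 + 2·x + 17·x^2)·Dx^3  (order 3).
h: a_k = 0, 0, -6, 4, 13, -36, -202/5, …
ICs: h(0) = 0, h′(0) = 0, h′′(0) = -12.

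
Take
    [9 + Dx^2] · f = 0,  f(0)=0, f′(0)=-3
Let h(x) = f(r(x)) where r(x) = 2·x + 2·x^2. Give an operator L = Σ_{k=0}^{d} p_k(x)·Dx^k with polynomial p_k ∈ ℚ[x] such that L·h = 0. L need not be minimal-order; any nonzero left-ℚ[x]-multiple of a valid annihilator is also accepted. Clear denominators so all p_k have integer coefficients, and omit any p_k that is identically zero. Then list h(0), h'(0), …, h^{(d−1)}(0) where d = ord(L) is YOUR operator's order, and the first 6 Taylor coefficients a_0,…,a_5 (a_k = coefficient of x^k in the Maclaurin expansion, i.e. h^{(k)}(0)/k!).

f: a_k = 0, -3, 0, 9/2, 0, -81/40, …
L₀ from L_f via x↦r, Dx↦r'^{-1}Dx.
L = (36 + 216·x + 432·x^2 + 288·x^3) - 2·Dx + (1 + 2·x)·Dx^2  (order 2).
h: a_k = 0, -6, -6, 36, 108, 216/5, …
ICs: h(0) = 0, h′(0) = -6.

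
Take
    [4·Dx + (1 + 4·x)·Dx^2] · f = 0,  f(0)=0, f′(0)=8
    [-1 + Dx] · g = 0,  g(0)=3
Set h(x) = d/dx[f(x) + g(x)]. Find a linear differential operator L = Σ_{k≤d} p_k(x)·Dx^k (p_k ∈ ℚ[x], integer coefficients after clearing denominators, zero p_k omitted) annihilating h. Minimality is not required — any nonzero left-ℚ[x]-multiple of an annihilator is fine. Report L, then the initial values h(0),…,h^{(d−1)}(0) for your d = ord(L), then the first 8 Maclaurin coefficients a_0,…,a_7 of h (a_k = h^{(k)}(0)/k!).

f: a_k = 0, 8, -16, 128/3, -128, 2048/5, -4096/3, 32768/7, …
g: a_k = 3, 3, 3/2, 1/2, 1/8, 1/40, 1/240, 1/1680, …
Sum ⇒ L₀ = lclm(L_f,L_g) in ℚ(x)⟨Dx⟩.
h=h₀': d/dx-closure on L₀ ⇒ L.
L = (-36 - 16·x) + (31 - 8·x - 16·x^2)·Dx + (5 + 24·x + 16·x^2)·Dx^2  (order 2).
h: a_k = 11, -29, 259/2, -1023/2, 16385/8, -327679/40, 7864321/240, -220200959/1680, …
ICs: h(0) = 11, h′(0) = -29.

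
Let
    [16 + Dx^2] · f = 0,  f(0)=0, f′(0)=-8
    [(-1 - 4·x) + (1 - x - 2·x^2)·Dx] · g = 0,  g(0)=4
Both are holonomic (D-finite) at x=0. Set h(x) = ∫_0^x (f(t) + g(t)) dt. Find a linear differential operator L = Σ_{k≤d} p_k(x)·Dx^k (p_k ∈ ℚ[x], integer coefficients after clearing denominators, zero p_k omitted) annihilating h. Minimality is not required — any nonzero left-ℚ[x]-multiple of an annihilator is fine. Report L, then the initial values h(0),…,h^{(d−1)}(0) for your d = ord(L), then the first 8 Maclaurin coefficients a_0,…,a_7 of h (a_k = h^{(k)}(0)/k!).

L = (-368 - 1408·x + 256·x^2 - 512·x^3 - 2560·x^4 - 2048·x^5)·Dx + (176 - 336·x - 384·x^2 + 1024·x^3 + 384·x^4 - 1536·x^5 - 1024·x^6)·Dx^2 + (-23 - 88·x + 16·x^2 - 32·x^3 - 160·x^4 - 128·x^5)·Dx^3 + (11 - 21·x - 24·x^2 + 64·x^3 + 24·x^4 - 96·x^5 - 64·x^6)·Dx^4  (order 4).
h: a_k = 0, 4, -2, 4, 31/3, 44/5, 502/45, 172/7, …
ICs: h(0) = 0, h′(0) = 4, h′′(0) = -4, h′′′(0) = 24.

f: a_k = 0, -8, 0, 64/3, 0, -256/15, 0, 2048/315, …
g: a_k = 4, 4, 12, 20, 44, 84, 172, 340, …
Weyl lclm of L_f,L_g ⇒ L₀ (ord ≤ 3).
Integrate: L := L₀·Dx.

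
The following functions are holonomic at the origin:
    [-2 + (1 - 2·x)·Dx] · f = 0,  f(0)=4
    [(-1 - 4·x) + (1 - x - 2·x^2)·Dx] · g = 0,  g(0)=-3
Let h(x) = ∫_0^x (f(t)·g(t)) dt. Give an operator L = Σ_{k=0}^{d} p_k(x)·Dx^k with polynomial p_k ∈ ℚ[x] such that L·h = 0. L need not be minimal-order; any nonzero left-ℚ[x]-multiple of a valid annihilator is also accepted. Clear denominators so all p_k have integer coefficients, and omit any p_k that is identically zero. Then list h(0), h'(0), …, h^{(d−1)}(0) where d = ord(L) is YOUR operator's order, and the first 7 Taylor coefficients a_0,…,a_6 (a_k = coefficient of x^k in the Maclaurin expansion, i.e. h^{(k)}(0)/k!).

L = (3 + 6·x)·Dx + (-1 + x + 2·x^2)·Dx^2  (order 2).
h: a_k = 0, -12, -18, -36, -69, -684/5, -270, …
ICs: h(0) = 0, h′(0) = -12.

f: a_k = 4, 8, 16, 32, 64, 128, 256, …
g: a_k = -3, -3, -9, -15, -33, -63, -129, …
Product ⇒ symmetric product L₀, ord ≤ 1.
Integrate: L := L₀·Dx.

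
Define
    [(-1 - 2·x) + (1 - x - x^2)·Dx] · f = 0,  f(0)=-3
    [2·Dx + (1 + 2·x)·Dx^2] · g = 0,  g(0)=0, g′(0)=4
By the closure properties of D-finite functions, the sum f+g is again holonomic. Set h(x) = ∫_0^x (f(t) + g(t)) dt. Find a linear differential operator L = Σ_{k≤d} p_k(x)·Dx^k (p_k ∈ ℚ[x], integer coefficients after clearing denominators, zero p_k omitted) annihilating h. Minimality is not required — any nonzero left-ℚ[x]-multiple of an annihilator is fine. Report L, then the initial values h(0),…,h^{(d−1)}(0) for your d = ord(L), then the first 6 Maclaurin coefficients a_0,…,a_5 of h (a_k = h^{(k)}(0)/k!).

L = (34 + 92·x + 116·x^2 + 48·x^3 + 24·x^4)·Dx^2 + (5 + 60·x + 170·x^2 + 180·x^3 + 100·x^4 + 40·x^5)·Dx^3 + (-3 - 11·x - 5·x^2 + 20·x^3 + 30·x^4 + 24·x^5 + 8·x^6)·Dx^4  (order 4).
h: a_k = 0, -3, 1/2, -10/3, -11/12, -23/5, …
ICs: h(0) = 0, h′(0) = -3, h′′(0) = 1, h′′′(0) = -20.

f: a_k = -3, -3, -6, -9, -15, -24, …
g: a_k = 0, 4, -4, 16/3, -8, 64/5, …
Sum ⇒ L₀ = lclm(L_f,L_g) in ℚ(x)⟨Dx⟩.
Integrate: L := L₀·Dx.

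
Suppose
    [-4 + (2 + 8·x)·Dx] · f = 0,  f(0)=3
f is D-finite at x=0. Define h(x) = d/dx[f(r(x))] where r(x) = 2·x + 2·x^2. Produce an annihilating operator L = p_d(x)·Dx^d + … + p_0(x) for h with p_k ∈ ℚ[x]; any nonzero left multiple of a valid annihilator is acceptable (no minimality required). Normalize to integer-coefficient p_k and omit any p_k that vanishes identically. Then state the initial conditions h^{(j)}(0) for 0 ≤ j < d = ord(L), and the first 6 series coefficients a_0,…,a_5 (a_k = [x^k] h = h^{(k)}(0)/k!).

L = -2 + (-1 - 10·x - 24·x^2 - 16·x^3)·Dx  (order 1).
h: a_k = 12, -24, 144, -864, 5280, -32832, …
ICs: h(0) = 12.

f: a_k = 3, 6, -6, 12, -30, 84, …
h₀=f(r): pull back L_f along r ⇒ L₀.
Differentiate: ansatz ord ≤ ord L₀ ⇒ L.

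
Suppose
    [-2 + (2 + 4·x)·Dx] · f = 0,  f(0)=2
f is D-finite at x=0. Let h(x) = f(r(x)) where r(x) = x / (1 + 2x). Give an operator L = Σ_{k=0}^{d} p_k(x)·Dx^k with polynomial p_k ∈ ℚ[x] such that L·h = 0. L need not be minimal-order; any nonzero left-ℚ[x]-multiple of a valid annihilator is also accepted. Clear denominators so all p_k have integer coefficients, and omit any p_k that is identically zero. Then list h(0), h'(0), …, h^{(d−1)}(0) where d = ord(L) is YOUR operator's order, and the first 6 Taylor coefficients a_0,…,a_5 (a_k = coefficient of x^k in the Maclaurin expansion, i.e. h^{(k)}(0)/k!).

f: a_k = 2, 2, -1, 1, -5/4, 7/4, …
h₀=f(r): pull back L_f along r ⇒ L₀.
L = -1 + (1 + 6·x + 8·x^2)·Dx  (order 1).
h: a_k = 2, 2, -5, 13, -141/4, 399/4, …
ICs: h(0) = 2.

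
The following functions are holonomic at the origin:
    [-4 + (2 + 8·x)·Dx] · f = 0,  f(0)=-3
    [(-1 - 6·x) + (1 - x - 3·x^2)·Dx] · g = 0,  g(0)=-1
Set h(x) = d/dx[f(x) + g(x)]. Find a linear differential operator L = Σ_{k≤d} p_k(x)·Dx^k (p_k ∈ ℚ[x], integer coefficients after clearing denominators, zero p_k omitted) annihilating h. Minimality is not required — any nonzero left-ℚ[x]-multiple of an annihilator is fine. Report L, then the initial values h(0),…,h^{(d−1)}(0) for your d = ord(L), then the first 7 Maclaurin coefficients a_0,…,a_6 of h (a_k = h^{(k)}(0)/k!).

L = (-90 - 516·x - 1548·x^2 - 1296·x^3 - 1620·x^4) + (-15 - 288·x - 1752·x^2 - 4068·x^3 - 4914·x^4 - 4860·x^5)·Dx + (5 + 45·x + 109·x^2 - 18·x^3 - 468·x^4 - 1278·x^5 - 1080·x^6)·Dx^2  (order 2).
h: a_k = -7, 4, -57, 44, -620, 930, -7063, …
ICs: h(0) = -7, h′(0) = 4.

f: a_k = -3, -6, 6, -12, 30, -84, 252, …
g: a_k = -1, -1, -4, -7, -19, -40, -97, …
f+g: L₀ = lclm(L_f,L_g), ord ≤ 1+1.
h₀' ⇒ L via d/dx closure of L₀.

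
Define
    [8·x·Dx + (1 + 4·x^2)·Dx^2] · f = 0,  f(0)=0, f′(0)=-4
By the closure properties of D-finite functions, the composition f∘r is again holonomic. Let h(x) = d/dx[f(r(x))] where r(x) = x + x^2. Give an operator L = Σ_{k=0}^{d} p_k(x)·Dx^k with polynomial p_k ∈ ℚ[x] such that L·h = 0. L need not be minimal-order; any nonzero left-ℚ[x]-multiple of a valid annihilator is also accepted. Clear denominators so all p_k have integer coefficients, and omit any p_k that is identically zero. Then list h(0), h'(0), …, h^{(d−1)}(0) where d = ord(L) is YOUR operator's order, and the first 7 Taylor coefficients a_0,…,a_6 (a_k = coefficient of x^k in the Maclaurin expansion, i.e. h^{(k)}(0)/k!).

L = (-2 + 8·x + 32·x^2 + 48·x^3 + 24·x^4) + (1 + 2·x + 4·x^2 + 16·x^3 + 20·x^4 + 8·x^5)·Dx  (order 1).
h: a_k = -4, -8, 16, 64, 16, -352, -640, …
ICs: h(0) = -4.

f: a_k = 0, -4, 0, 16/3, 0, -64/5, 0, …
h₀=f(r): pull back L_f along r ⇒ L₀.
Differentiate: ansatz ord ≤ ord L₀ ⇒ L.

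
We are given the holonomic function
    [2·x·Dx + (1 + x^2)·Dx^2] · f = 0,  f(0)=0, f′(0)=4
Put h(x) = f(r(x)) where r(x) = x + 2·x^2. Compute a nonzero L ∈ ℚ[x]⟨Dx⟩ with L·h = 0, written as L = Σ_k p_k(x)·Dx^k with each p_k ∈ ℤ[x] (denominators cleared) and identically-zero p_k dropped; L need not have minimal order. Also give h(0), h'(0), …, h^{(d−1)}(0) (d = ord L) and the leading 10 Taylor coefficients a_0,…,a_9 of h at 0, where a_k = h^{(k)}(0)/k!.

f: a_k = 0, 4, 0, -4/3, 0, 4/5, 0, -4/7, 0, 4/9, …
Change of var in L_f (x↦r) gives L₀.
L = (-4 + 2·x + 16·x^2 + 48·x^3 + 48·x^4)·Dx + (1 + 4·x + x^2 + 8·x^3 + 20·x^4 + 16·x^5)·Dx^2  (order 2).
h: a_k = 0, 4, 8, -4/3, -8, -76/5, -8/3, 220/7, 56, 148/9, …
ICs: h(0) = 0, h′(0) = 4.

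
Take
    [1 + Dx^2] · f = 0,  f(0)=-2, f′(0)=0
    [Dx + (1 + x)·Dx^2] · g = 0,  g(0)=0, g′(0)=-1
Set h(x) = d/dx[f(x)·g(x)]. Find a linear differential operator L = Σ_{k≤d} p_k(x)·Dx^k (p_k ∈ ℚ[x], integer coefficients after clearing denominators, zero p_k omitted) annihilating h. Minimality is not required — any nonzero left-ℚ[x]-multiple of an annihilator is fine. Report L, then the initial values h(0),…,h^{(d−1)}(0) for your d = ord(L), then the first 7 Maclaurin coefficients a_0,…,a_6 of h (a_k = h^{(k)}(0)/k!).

f: a_k = -2, 0, 1, 0, -1/12, 0, 1/360, …
g: a_k = 0, -1, 1/2, -1/3, 1/4, -1/5, 1/6, …
f·g: L₀ = L_f ⊗_s L_g, ord ≤ 2·2.
Differentiate: ansatz ord ≤ ord L₀ ⇒ L.
L = (-25 - 44·x - 42·x^2 + 12·x^3 + 43·x^4 + 24·x^5 + 4·x^6) + (-24 - 32·x + 20·x^2 + 60·x^3 + 40·x^4 + 8·x^5)·Dx + (-28 - 44·x - 14·x^2 + 72·x^3 + 98·x^4 + 48·x^5 + 8·x^6)·Dx^2 + (-24 - 32·x + 20·x^2 + 60·x^3 + 40·x^4 + 8·x^5)·Dx^3 + (-3 + 28·x^2 + 60·x^3 + 55·x^4 + 24·x^5 + 4·x^6)·Dx^4  (order 4).
h: a_k = 2, -2, -1, 0, 3/4, -3/4, 31/40, …
ICs: h(0) = 2, h′(0) = -2, h′′(0) = -2, h′′′(0) = 0.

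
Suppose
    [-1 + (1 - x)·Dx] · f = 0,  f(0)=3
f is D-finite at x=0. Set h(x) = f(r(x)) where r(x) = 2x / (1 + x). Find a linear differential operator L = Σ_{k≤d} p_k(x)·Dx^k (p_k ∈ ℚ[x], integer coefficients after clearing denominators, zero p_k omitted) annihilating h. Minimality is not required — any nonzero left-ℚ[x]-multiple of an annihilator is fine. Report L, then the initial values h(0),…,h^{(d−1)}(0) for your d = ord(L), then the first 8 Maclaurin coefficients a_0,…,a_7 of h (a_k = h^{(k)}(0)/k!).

f: a_k = 3, 3, 3, 3, 3, 3, 3, 3, …
f∘r: x↦r, Dx↦Dx/r' in L_f ⇒ L₀.
L = 2 + (-1 + x^2)·Dx  (order 1).
h: a_k = 3, 6, 6, 6, 6, 6, 6, 6, …
ICs: h(0) = 3.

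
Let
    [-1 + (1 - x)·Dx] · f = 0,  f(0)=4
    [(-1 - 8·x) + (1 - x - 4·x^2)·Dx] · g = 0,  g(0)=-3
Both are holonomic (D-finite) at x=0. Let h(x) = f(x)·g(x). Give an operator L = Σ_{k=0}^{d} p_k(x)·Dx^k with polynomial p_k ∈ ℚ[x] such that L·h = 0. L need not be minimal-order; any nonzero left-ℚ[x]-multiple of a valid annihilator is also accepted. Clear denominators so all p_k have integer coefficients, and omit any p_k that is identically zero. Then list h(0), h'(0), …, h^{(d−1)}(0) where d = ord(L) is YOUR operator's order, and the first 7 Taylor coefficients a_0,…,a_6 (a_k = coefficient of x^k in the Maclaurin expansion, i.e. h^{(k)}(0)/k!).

L = (-2 - 6·x + 12·x^2) + (1 - 2·x - 3·x^2 + 4·x^3)·Dx  (order 1).
h: a_k = -12, -24, -84, -192, -540, -1320, -3492, …
ICs: h(0) = -12.

f: a_k = 4, 4, 4, 4, 4, 4, 4, …
g: a_k = -3, -3, -15, -27, -87, -195, -543, …
L₀ := L_f ⊗_s L_g (sym. prod.), ord ≤ 1.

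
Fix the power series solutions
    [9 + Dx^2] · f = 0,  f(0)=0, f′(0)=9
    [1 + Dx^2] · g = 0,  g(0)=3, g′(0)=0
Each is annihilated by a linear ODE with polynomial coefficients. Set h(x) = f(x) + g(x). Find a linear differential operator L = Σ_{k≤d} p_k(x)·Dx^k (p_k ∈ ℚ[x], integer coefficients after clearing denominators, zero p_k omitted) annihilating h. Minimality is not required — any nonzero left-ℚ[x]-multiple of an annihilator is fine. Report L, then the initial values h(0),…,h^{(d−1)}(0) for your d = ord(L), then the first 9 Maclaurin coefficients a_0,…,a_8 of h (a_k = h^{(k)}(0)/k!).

f: a_k = 0, 9, 0, -27/2, 0, 243/40, 0, -729/560, 0, …
g: a_k = 3, 0, -3/2, 0, 1/8, 0, -1/240, 0, 1/13440, …
f+g: L₀ = lclm(L_f,L_g), ord ≤ 2+2.
L = 9 + 10·Dx^2 + Dx^4  (order 4).
h: a_k = 3, 9, -3/2, -27/2, 1/8, 243/40, -1/240, -729/560, 1/13440, …
ICs: h(0) = 3, h′(0) = 9, h′′(0) = -3, h′′′(0) = -81.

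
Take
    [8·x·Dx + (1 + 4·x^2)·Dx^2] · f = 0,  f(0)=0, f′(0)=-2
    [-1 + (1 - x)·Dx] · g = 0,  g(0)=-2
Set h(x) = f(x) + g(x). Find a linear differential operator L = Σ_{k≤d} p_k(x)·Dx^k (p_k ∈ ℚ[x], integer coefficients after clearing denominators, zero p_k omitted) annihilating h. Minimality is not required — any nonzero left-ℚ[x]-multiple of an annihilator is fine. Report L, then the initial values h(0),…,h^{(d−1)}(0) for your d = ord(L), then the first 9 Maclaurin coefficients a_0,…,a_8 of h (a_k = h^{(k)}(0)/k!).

f: a_k = 0, -2, 0, 8/3, 0, -32/5, 0, 128/7, 0, …
g: a_k = -2, -2, -2, -2, -2, -2, -2, -2, -2, …
h₀=f+g: left-lcm gives L₀, ord ≤ 3.
L = (8 - 32·x - 96·x^2)·Dx + (-7 + 8·x + 20·x^2 - 96·x^3)·Dx^2 + (1 + 3·x + 12·x^3 - 16·x^4)·Dx^3  (order 3).
h: a_k = -2, -4, -2, 2/3, -2, -42/5, -2, 114/7, -2, …
ICs: h(0) = -2, h′(0) = -4, h′′(0) = -4.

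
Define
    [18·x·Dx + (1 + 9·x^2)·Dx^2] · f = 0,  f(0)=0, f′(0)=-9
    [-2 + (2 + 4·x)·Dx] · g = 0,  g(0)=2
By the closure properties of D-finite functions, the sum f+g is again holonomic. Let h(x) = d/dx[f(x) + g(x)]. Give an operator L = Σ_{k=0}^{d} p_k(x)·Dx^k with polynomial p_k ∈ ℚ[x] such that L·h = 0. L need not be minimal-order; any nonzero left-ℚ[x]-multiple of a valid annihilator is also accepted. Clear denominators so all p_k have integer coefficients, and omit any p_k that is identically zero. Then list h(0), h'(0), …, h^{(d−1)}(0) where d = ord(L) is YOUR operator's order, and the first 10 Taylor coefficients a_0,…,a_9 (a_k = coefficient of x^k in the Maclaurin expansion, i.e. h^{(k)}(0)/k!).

L = (-36 - 180·x + 972·x^2 + 972·x^3) + (-42 - 144·x + 720·x^2 + 3888·x^3 + 3402·x^4)·Dx + (-2 + 32·x + 108·x^2 + 396·x^3 + 1134·x^4 + 972·x^5)·Dx^2  (order 2).
h: a_k = -7, -2, 84, -5, -2881/4, -63/4, 52719/8, -429/8, -3772701/64, -12155/64, …
ICs: h(0) = -7, h′(0) = -2.

f: a_k = 0, -9, 0, 27, 0, -729/5, 0, 6561/7, 0, -6561, …
g: a_k = 2, 2, -1, 1, -5/4, 7/4, -21/8, 33/8, -429/64, 715/64, …
h₀=f+g: left-lcm gives L₀, ord ≤ 3.
Derive L from L₀ (diff closure).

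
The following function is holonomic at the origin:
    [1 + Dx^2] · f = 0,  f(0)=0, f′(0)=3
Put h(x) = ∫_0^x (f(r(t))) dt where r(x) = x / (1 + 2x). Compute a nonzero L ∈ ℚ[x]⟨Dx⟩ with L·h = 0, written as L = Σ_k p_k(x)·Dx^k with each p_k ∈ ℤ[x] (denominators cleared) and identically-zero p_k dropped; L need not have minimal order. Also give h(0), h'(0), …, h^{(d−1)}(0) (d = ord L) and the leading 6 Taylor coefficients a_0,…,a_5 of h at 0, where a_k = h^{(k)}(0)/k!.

L = Dx + (4 + 24·x + 48·x^2 + 32·x^3)·Dx^2 + (1 + 8·x + 24·x^2 + 32·x^3 + 16·x^4)·Dx^3  (order 3).
h: a_k = 0, 0, 3/2, -2, 23/8, -21/5, …
ICs: h(0) = 0, h′(0) = 0, h′′(0) = 3.

f: a_k = 0, 3, 0, -1/2, 0, 1/40, …
h₀=f(r): pull back L_f along r ⇒ L₀.
Integrate: L := L₀·Dx.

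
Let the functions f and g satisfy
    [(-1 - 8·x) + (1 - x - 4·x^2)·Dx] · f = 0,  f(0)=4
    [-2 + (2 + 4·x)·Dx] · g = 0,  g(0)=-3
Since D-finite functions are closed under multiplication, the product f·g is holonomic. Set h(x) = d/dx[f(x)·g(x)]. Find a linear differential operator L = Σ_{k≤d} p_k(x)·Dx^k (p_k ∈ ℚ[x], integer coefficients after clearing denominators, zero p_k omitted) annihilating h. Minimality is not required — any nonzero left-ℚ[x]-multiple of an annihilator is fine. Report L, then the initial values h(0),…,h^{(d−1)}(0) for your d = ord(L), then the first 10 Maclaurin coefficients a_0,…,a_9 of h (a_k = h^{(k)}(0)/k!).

f: a_k = 4, 4, 20, 36, 116, 260, 724, 1764, 4660, 11716, …
g: a_k = -3, -3, 3/2, -3/2, 15/8, -21/8, 63/16, -99/16, 1287/128, -2145/128, …
Product ⇒ symmetric product L₀, ord ≤ 1.
h=h₀': d/dx-closure on L₀ ⇒ L.
L = (11 + 84·x + 243·x^2 + 360·x^3 + 240·x^4) + (-2 - 11·x - 9·x^2 + 58·x^3 + 144·x^4 + 96·x^5)·Dx  (order 1).
h: a_k = -24, -132, -504, -1698, -5535, -33471/2, -50694, -587481/4, -6824709/16, -38628795/32, …
ICs: h(0) = -24.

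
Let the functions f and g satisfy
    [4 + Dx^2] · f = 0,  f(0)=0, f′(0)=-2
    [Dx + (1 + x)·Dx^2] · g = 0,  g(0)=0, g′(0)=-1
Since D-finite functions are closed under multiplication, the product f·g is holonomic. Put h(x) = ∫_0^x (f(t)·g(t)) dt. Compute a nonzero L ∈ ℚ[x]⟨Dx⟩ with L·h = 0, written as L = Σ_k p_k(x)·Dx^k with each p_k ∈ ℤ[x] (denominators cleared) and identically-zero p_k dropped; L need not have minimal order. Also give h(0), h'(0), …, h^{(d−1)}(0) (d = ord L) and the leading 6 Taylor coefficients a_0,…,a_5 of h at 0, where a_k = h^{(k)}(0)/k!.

L = (168 + 864·x + 1456·x^2 + 1024·x^3 + 256·x^4)·Dx + (112 + 368·x + 384·x^2 + 128·x^3)·Dx^2 + (102 + 464·x + 744·x^2 + 512·x^3 + 128·x^4)·Dx^3 + (28 + 92·x + 96·x^2 + 32·x^3)·Dx^4 + (15 + 62·x + 95·x^2 + 64·x^3 + 16·x^4)·Dx^5  (order 5).
h: a_k = 0, 0, 0, 2/3, -1/4, -2/15, …
ICs: h(0) = 0, h′(0) = 0, h′′(0) = 0, h′′′(0) = 4, h′′′′(0) = -6.

f: a_k = 0, -2, 0, 4/3, 0, -4/15, …
g: a_k = 0, -1, 1/2, -1/3, 1/4, -1/5, …
h₀=f·g: eliminate ⇒ L₀, order ≤ 2·2.
h=∫₀ˣh₀: take L = L₀·Dx.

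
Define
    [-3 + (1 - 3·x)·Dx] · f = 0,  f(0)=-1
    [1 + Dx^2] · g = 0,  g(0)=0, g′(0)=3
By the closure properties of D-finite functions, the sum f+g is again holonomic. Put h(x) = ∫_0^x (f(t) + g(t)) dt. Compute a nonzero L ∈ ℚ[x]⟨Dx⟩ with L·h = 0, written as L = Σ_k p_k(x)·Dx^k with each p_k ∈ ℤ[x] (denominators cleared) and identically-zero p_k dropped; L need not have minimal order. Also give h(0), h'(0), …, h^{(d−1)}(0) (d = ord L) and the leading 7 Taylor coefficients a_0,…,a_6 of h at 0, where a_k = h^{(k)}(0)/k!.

L = (165 - 18·x + 27·x^2)·Dx + (-19 + 63·x - 27·x^2 + 27·x^3)·Dx^2 + (165 - 18·x + 27·x^2)·Dx^3 + (-19 + 63·x - 27·x^2 + 27·x^3)·Dx^4  (order 4).
h: a_k = 0, -1, 0, -3, -55/8, -81/5, -9719/240, …
ICs: h(0) = 0, h′(0) = -1, h′′(0) = 0, h′′′(0) = -18.

f: a_k = -1, -3, -9, -27, -81, -243, -729, …
g: a_k = 0, 3, 0, -1/2, 0, 1/40, 0, …
f+g: L₀ = lclm(L_f,L_g), ord ≤ 1+2.
h=∫₀ˣh₀: take L = L₀·Dx.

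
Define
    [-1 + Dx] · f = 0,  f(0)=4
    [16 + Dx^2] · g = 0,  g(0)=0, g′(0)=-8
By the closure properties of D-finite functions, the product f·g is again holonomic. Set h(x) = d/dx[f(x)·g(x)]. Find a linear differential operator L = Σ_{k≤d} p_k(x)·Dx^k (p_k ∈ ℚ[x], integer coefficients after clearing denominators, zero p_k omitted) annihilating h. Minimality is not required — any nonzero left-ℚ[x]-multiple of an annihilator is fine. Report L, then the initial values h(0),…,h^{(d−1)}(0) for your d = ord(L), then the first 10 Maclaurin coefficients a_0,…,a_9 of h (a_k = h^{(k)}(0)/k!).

L = 17 - 2·Dx + Dx^2  (order 2).
h: a_k = -32, -64, 208, 320, -404/3, -4888/15, -1454/45, 368/3, 50999/1260, -113221/5670, …
ICs: h(0) = -32, h′(0) = -64.

f: a_k = 4, 4, 2, 2/3, 1/6, 1/30, 1/180, 1/1260, 1/10080, 1/90720, …
g: a_k = 0, -8, 0, 64/3, 0, -256/15, 0, 2048/315, 0, -4096/2835, …
Product ⇒ symmetric product L₀, ord ≤ 2.
Differentiate: ansatz ord ≤ ord L₀ ⇒ L.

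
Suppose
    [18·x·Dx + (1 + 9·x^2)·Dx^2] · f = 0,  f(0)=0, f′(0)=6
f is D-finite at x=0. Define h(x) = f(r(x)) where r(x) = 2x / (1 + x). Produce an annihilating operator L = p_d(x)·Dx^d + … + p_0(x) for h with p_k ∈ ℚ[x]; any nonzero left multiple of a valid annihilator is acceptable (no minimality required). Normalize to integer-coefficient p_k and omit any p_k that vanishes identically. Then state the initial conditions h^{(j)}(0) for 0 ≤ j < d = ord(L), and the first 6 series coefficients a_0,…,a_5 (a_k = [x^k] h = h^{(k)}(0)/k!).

L = (2 + 74·x)·Dx + (1 + 2·x + 37·x^2)·Dx^2  (order 2).
h: a_k = 0, 12, -12, -132, 420, 11292/5, …
ICs: h(0) = 0, h′(0) = 12.

f: a_k = 0, 6, 0, -18, 0, 486/5, …
Change of var in L_f (x↦r) gives L₀.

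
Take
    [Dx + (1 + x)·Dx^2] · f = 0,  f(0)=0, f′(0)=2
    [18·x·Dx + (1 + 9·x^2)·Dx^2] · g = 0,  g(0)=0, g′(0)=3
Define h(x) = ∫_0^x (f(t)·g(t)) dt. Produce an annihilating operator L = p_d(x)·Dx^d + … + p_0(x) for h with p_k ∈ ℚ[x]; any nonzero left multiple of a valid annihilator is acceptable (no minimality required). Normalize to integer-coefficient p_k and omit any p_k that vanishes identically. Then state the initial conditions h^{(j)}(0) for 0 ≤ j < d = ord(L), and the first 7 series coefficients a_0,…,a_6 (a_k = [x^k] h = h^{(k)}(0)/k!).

f: a_k = 0, 2, -1, 2/3, -1/2, 2/5, -1/3, …
g: a_k = 0, 3, 0, -9, 0, 243/5, 0, …
Sym-product of L_f,L_g gives L₀ (≤ ord 4).
h=∫h₀ ⇒ L = L₀·Dx.
L = (1368 + 2700·x + 37584·x^2 + 95580·x^3 + 87480·x^4 + 37908·x^5 + 26244·x^7)·Dx^2 + (1298 + 9180·x + 54612·x^2 + 194724·x^3 + 324000·x^4 + 271188·x^5 + 102060·x^6 + 78732·x^7 + 91854·x^8)·Dx^3 + (76 + 2848·x + 12096·x^2 + 43992·x^3 + 117288·x^4 + 173016·x^5 + 139968·x^6 + 75816·x^7 + 78732·x^8 + 52488·x^9)·Dx^4 + (37 + 146·x + 901·x^2 + 2808·x^3 + 7362·x^4 + 15228·x^5 + 21546·x^6 + 17496·x^7 + 12393·x^8 + 13122·x^9 + 6561·x^10)·Dx^5  (order 5).
h: a_k = 0, 0, 0, 2, -3/4, -16/5, 5/4, …
ICs: h(0) = 0, h′(0) = 0, h′′(0) = 0, h′′′(0) = 12, h′′′′(0) = -18.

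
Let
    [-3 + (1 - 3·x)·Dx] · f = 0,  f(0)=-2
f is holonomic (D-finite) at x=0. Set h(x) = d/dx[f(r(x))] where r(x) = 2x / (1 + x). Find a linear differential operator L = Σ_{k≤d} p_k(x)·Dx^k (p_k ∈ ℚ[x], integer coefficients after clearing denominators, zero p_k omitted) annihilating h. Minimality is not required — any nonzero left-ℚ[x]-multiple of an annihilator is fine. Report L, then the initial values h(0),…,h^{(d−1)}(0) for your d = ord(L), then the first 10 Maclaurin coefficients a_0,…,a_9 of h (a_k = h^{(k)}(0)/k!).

f: a_k = -2, -6, -18, -54, -162, -486, -1458, -4374, -13122, -39366, …
Change of var in L_f (x↦r) gives L₀.
Differentiate: ansatz ord ≤ ord L₀ ⇒ L.
L = 10 + (-1 + 5·x)·Dx  (order 1).
h: a_k = -12, -120, -900, -6000, -37500, -225000, -1312500, -7500000, -42187500, -234375000, …
ICs: h(0) = -12.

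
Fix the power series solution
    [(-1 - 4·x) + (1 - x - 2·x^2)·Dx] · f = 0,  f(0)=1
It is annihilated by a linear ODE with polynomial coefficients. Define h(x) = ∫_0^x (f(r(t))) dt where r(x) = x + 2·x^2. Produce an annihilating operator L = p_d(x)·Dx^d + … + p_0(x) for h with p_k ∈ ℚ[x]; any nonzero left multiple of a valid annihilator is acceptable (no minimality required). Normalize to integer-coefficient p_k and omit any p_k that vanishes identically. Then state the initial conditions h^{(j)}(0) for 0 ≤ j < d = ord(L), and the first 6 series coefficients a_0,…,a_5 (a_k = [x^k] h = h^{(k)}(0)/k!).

f: a_k = 1, 1, 3, 5, 11, 21, …
f∘r: x↦r, Dx↦Dx/r' in L_f ⇒ L₀.
h=∫h₀ ⇒ L = L₀·Dx.
L = (1 + 8·x + 24·x^2 + 32·x^3)·Dx + (-1 + x + 4·x^2 + 8·x^3 + 8·x^4)·Dx^2  (order 2).
h: a_k = 0, 1, 1/2, 5/3, 17/4, 53/5, …
ICs: h(0) = 0, h′(0) = 1.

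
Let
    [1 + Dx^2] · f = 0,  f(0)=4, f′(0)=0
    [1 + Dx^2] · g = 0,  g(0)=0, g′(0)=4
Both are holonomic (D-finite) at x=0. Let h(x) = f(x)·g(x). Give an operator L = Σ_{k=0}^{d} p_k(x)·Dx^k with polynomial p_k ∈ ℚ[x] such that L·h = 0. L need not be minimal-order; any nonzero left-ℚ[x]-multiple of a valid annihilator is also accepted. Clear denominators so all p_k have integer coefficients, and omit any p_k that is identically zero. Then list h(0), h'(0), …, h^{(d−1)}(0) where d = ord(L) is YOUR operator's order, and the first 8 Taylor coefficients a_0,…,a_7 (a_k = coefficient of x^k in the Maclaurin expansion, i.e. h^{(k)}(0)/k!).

f: a_k = 4, 0, -2, 0, 1/6, 0, -1/180, 0, …
g: a_k = 0, 4, 0, -2/3, 0, 1/30, 0, -1/1260, …
L₀ := L_f ⊗_s L_g (sym. prod.), ord ≤ 4.
L = 4·Dx + Dx^3  (order 3).
h: a_k = 0, 16, 0, -32/3, 0, 32/15, 0, -64/315, …
ICs: h(0) = 0, h′(0) = 16, h′′(0) = 0.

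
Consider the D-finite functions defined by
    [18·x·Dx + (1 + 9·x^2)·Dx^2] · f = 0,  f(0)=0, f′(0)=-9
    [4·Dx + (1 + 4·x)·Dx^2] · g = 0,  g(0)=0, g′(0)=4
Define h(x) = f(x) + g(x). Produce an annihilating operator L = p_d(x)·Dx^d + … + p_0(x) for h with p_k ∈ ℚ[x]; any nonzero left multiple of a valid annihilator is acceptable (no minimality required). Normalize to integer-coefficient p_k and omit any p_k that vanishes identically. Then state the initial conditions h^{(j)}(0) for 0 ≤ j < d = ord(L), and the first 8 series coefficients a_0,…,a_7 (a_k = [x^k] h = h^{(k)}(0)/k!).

L = (-36 - 432·x + 972·x^2 + 1296·x^3)·Dx + (-25 - 72·x - 189·x^2 + 1944·x^3 + 2592·x^4)·Dx^2 + (-2 + x + 36·x^2 + 81·x^3 + 486·x^4 + 648·x^5)·Dx^3  (order 3).
h: a_k = 0, -5, -8, 145/3, -64, 59, -2048/3, 22945/7, …
ICs: h(0) = 0, h′(0) = -5, h′′(0) = -16.

f: a_k = 0, -9, 0, 27, 0, -729/5, 0, 6561/7, …
g: a_k = 0, 4, -8, 64/3, -64, 1024/5, -2048/3, 16384/7, …
f+g: L₀ = lclm(L_f,L_g), ord ≤ 2+2.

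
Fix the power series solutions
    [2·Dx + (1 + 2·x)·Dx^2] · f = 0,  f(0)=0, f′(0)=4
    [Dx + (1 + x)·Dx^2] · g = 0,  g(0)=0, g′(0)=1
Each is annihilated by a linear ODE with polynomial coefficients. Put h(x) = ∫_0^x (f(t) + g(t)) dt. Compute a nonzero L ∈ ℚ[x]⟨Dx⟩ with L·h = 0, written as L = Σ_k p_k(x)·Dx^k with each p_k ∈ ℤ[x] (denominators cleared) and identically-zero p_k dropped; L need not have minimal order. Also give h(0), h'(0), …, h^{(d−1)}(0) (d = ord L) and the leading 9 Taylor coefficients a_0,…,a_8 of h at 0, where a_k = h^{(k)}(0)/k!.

L = 4·Dx^2 + (6 + 8·x)·Dx^3 + (1 + 3·x + 2·x^2)·Dx^4  (order 4).
h: a_k = 0, 0, 5/2, -3/2, 17/12, -33/20, 13/6, -43/14, 257/56, …
ICs: h(0) = 0, h′(0) = 0, h′′(0) = 5, h′′′(0) = -9.

f: a_k = 0, 4, -4, 16/3, -8, 64/5, -64/3, 256/7, -64, …
g: a_k = 0, 1, -1/2, 1/3, -1/4, 1/5, -1/6, 1/7, -1/8, …
Sum ⇒ L₀ = lclm(L_f,L_g) in ℚ(x)⟨Dx⟩.
Integrate: L := L₀·Dx.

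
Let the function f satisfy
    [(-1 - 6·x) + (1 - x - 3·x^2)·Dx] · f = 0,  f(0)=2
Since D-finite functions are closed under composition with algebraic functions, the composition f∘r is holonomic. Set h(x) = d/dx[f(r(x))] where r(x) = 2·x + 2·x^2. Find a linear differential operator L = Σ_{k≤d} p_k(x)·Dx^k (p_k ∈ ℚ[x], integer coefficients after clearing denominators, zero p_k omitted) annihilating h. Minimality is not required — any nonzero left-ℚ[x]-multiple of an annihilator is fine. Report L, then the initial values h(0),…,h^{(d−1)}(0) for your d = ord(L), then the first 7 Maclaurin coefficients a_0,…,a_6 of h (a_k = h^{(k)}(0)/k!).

f: a_k = 2, 2, 8, 14, 38, 80, 194, …
f∘r: x↦r, Dx↦Dx/r' in L_f ⇒ L₀.
Differentiate: ansatz ord ≤ ord L₀ ⇒ L.
L = (18 + 156·x + 804·x^2 + 2736·x^3 + 4968·x^4 + 4320·x^5 + 1440·x^6) + (-1 - 12·x + 6·x^2 + 268·x^3 + 900·x^4 + 1368·x^5 + 1008·x^6 + 288·x^7)·Dx  (order 1).
h: a_k = 4, 72, 528, 3904, 26640, 173856, 1106560, …
ICs: h(0) = 4.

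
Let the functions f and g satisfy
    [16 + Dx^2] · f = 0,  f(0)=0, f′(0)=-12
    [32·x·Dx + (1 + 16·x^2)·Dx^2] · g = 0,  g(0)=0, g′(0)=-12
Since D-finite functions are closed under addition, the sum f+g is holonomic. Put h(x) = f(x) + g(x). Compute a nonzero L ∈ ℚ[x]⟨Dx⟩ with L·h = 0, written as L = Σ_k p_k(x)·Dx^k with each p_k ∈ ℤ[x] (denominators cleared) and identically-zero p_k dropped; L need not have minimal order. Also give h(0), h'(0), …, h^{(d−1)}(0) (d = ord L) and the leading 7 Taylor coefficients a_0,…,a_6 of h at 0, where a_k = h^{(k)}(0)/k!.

L = (-5632·x + 114688·x^3 + 131072·x^5)·Dx + (-16 + 1792·x^2 + 36864·x^4 + 65536·x^6)·Dx^2 + (-352·x + 7168·x^3 + 8192·x^5)·Dx^3 + (-1 + 112·x^2 + 2304·x^4 + 4096·x^6)·Dx^4  (order 4).
h: a_k = 0, -24, 0, 96, 0, -640, 0, …
ICs: h(0) = 0, h′(0) = -24, h′′(0) = 0, h′′′(0) = 576.

f: a_k = 0, -12, 0, 32, 0, -128/5, 0, …
g: a_k = 0, -12, 0, 64, 0, -3072/5, 0, …
Weyl lclm of L_f,L_g ⇒ L₀ (ord ≤ 4).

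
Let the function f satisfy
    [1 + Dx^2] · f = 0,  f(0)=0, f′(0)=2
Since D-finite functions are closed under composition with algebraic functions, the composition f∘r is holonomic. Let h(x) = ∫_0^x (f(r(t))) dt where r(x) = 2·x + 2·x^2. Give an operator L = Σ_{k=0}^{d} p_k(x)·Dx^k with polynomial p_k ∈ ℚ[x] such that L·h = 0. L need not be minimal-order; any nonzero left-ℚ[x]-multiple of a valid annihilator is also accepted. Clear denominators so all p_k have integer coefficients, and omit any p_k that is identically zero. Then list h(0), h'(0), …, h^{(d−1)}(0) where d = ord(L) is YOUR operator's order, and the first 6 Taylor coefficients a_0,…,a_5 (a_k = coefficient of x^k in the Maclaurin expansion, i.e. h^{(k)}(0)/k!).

f: a_k = 0, 2, 0, -1/3, 0, 1/60, …
f∘r: x↦r, Dx↦Dx/r' in L_f ⇒ L₀.
h=∫h₀ ⇒ L = L₀·Dx.
L = (4 + 24·x + 48·x^2 + 32·x^3)·Dx - 2·Dx^2 + (1 + 2·x)·Dx^3  (order 3).
h: a_k = 0, 0, 2, 4/3, -2/3, -8/5, …
ICs: h(0) = 0, h′(0) = 0, h′′(0) = 4.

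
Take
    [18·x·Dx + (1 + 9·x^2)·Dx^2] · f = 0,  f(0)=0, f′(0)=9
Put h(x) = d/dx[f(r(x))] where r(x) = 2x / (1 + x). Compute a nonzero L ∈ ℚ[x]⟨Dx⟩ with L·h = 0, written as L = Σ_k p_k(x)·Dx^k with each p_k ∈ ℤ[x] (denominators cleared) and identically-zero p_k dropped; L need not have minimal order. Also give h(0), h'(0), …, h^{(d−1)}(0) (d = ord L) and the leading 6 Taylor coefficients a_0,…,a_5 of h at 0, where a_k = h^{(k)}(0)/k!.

L = (2 + 74·x) + (1 + 2·x + 37·x^2)·Dx  (order 1).
h: a_k = 18, -36, -594, 2520, 16938, -127116, …
ICs: h(0) = 18.

f: a_k = 0, 9, 0, -27, 0, 729/5, …
h₀=f(r): pull back L_f along r ⇒ L₀.
Derive L from L₀ (diff closure).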